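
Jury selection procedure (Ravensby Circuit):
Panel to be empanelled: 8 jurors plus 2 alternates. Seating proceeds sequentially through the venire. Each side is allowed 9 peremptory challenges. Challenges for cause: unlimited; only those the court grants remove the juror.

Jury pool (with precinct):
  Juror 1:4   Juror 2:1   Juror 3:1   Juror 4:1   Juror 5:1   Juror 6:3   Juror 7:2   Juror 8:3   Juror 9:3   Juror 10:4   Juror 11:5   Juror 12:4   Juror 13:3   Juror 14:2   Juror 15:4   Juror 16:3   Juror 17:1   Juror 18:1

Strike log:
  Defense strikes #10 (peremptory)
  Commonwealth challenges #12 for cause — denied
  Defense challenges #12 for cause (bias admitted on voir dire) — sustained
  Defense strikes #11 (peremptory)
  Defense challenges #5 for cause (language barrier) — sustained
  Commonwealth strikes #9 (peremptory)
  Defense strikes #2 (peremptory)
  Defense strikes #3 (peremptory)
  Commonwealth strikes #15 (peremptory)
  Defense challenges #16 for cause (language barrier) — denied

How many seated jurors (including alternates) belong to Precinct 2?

Removed: #2, #3, #5, #9, #10, #11, #12, #15.
Seated (10 incl. alternates): #1, #4, #6, #7, #8, #13, #14, #16, #17, #18.
Of those, in Precinct 2: #7, #14 → 2.

2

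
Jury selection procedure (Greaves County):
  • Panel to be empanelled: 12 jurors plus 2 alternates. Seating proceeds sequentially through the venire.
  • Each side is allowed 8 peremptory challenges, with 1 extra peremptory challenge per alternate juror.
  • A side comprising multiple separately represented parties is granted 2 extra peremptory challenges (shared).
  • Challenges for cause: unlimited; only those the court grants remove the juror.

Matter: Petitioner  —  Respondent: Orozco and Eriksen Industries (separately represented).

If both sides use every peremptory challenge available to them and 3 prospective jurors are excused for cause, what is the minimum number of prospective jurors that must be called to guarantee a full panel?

39

Seats to fill: 12 + 2 alternates = 14.
Peremptories — Petitioner: 8 + 1×2 = 10; Respondent: 8 + 1×2 + 2 = 12; total 22.
For-cause removals: 3.
Minimum venire: 14 + 22 + 3 = 39.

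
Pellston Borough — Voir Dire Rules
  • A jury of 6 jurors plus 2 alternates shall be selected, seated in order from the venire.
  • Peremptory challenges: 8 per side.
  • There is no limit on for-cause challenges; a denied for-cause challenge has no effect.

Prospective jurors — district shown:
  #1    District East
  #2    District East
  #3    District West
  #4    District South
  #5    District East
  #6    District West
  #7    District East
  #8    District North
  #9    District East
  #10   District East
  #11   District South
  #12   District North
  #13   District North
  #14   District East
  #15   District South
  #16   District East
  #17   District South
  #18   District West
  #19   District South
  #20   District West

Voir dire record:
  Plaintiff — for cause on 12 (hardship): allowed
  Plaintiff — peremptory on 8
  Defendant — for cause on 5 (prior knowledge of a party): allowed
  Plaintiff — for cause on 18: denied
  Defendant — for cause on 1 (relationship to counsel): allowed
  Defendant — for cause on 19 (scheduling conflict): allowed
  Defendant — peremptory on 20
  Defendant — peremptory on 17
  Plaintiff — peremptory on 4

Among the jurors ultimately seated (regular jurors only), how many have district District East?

4

Removed: #1, #4, #5, #8, #12, #17, #19, #20.
Seated jurors 1–6: #2, #3, #6, #7, #9, #10 (alternates #11, #13 not counted).
Of those, in District East: #2, #7, #9, #10 → 4.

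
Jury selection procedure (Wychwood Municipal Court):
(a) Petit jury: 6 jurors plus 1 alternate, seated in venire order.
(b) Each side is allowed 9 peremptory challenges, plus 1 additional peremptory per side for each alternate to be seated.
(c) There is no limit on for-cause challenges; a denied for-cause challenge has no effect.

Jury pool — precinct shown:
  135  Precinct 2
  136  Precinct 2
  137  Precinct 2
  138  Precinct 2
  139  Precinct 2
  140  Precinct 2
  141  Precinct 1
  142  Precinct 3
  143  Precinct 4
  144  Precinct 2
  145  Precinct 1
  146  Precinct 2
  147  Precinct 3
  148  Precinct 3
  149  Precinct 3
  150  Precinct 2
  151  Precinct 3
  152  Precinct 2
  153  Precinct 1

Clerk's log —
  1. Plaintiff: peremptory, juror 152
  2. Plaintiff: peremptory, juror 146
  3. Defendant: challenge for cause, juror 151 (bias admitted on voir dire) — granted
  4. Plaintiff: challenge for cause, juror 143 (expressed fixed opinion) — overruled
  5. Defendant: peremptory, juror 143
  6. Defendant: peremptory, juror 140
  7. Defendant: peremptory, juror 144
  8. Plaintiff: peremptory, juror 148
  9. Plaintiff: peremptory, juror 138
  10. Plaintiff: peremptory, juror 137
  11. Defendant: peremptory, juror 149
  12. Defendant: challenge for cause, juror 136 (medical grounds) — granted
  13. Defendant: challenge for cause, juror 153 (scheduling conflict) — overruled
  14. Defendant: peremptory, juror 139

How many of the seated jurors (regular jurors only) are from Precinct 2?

2

Removed: #136, #137, #138, #139, #140, #143, #144, #146, #148, #149, #151, #152.
Seated jurors 1–6: #135, #141, #142, #145, #147, #150 (alternates #153 not counted).
Of those, in Precinct 2: #135, #150 → 2.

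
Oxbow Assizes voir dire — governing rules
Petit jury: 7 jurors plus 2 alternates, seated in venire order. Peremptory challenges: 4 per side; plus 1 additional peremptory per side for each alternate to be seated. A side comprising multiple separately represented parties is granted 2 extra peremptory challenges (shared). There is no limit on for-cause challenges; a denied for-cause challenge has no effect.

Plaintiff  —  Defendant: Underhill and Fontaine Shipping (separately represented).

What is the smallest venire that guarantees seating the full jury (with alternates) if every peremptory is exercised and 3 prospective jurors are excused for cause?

26

Seats to fill: 7 + 2 alternates = 9.
Peremptories — Plaintiff: 4 + 1×2 = 6; Defendant: 4 + 1×2 + 2 = 8; total 14.
For-cause removals: 3.
Minimum venire: 9 + 14 + 3 = 26.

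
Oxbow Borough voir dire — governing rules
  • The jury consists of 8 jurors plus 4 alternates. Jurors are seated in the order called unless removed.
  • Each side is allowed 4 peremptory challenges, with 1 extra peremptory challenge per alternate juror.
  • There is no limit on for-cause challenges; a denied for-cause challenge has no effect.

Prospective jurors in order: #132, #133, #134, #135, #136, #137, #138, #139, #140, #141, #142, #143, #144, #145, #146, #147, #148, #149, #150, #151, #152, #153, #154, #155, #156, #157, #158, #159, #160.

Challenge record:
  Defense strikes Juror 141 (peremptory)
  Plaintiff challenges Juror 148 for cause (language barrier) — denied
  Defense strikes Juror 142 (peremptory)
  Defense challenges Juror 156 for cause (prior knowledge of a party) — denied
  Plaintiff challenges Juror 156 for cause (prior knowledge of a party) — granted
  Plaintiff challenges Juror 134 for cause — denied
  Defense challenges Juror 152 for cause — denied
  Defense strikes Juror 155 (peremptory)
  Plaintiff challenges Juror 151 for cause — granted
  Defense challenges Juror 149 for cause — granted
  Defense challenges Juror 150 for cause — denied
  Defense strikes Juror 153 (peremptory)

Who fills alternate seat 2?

Removed: #141, #142, #149, #151, #153, #155, #156. (#134, #148, #150, #152 stay — for-cause denied.)
Filling seats in venire order through position 10: #132, #133, #134, #135, #136, #137, #138, #139, #140, #143.
So alternate 2 is #143.

143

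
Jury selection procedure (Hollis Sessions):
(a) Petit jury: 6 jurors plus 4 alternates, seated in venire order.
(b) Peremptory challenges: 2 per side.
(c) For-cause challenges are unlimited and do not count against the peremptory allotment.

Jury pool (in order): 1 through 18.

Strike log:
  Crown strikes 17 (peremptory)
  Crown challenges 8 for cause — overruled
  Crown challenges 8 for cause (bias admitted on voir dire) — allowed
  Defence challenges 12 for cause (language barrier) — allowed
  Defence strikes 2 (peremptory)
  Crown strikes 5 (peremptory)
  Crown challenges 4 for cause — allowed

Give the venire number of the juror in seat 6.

10

Removed: #2, #4, #5, #8, #12, #17.
Filling seats in venire order through position 6: #1, #3, #6, #7, #9, #10.
So seat 6 is #10.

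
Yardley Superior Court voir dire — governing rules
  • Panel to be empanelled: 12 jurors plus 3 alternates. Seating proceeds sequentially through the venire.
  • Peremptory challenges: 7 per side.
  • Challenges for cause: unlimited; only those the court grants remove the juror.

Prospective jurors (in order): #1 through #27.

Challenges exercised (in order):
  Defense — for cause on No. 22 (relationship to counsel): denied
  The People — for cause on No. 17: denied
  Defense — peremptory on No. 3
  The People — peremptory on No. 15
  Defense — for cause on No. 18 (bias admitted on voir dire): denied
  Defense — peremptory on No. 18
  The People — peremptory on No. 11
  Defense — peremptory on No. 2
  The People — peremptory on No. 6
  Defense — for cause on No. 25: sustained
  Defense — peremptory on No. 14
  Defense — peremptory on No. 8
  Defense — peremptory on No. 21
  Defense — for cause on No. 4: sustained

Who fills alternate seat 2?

24

Removed: #2, #3, #4, #6, #8, #11, #14, #15, #18, #21, #25. (#17, #22 stay — for-cause denied.)
Seating in order: seats 1–12 → #1, #5, #7, #9, #10, #12, #13, #16, #17, #19, #20, #22; alternates → #23, #24, #26.
So alternate 2 is #24.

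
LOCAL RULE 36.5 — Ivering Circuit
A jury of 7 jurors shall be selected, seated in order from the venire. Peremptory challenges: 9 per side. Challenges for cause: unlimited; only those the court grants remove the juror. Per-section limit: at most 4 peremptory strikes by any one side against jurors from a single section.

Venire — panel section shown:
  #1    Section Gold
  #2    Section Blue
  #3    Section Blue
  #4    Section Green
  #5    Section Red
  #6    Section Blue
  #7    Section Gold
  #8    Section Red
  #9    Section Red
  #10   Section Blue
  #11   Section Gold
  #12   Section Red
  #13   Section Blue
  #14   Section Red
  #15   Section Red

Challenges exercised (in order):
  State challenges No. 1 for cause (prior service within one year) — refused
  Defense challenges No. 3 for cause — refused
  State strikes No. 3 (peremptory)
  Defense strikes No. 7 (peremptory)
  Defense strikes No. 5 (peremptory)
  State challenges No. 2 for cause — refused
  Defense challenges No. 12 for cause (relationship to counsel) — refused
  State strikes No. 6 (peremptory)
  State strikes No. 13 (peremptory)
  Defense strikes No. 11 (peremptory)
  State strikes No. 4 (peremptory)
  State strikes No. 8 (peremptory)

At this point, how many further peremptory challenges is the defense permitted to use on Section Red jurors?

Defense peremptories so far: #7, #5, #11 — 3 of 9 used, 6 left overall.
Against Section Red: #5 — 1 used; per-section cap 4 leaves 3.
Binding limit: min(6, 3) = 3.

3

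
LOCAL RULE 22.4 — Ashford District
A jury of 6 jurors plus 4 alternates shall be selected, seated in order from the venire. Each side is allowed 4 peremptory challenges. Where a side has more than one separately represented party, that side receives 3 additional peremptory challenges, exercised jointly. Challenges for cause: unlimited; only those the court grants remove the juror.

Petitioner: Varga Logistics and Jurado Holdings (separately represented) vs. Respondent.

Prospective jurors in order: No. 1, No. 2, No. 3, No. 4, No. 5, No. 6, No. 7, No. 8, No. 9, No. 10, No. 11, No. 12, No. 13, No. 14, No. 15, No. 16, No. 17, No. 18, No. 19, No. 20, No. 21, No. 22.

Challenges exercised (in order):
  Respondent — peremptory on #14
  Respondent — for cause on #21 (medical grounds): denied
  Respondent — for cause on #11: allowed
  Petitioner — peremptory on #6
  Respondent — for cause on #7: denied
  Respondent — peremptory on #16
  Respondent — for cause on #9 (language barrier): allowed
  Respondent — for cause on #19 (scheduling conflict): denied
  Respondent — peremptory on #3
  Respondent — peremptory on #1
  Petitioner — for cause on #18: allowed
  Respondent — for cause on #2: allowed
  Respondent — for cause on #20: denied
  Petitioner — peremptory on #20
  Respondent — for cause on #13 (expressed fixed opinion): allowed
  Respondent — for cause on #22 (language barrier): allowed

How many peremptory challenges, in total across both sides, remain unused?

Petitioner allotment: 4 base + 3 multi-party = 7. Respondent allotment: 4.
Petitioner peremptories used: #6, #20 — 2 (the for-cause on #18 doesn't count).
Respondent peremptories used: #14, #16, #3, #1 — 4 (for-cause on #21, #11, #7, #9, #19, #2, #20, #13, #22 don't count).
Remaining: (7 − 2) + (4 − 4) = 5.

5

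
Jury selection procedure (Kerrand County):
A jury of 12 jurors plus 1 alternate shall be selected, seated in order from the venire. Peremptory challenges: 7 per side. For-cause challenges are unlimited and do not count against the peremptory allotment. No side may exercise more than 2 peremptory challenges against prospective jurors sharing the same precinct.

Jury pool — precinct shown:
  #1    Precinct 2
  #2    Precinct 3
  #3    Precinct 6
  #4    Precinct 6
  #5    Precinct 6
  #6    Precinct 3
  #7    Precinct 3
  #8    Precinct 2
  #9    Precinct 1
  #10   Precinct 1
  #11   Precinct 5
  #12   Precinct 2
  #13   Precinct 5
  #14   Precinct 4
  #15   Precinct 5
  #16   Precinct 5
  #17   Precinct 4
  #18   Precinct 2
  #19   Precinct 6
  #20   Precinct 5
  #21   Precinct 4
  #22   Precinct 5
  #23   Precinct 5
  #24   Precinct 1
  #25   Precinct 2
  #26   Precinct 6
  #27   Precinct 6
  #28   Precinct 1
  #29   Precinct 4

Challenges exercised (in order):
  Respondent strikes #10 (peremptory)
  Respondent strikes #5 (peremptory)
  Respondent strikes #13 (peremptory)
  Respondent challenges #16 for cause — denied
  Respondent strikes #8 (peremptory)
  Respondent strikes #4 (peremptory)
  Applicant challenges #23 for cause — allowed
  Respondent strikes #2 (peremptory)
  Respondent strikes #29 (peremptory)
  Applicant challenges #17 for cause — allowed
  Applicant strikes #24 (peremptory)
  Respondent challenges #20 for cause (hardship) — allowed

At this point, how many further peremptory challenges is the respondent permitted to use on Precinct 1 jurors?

Respondent peremptories so far: #10, #5, #13, #8, #4, #2, #29 — 7 of 7 used, 0 left overall.
Against Precinct 1: #10 — 1 used; per-precinct cap 2 leaves 1.
Binding limit: min(0, 1) = 0.

0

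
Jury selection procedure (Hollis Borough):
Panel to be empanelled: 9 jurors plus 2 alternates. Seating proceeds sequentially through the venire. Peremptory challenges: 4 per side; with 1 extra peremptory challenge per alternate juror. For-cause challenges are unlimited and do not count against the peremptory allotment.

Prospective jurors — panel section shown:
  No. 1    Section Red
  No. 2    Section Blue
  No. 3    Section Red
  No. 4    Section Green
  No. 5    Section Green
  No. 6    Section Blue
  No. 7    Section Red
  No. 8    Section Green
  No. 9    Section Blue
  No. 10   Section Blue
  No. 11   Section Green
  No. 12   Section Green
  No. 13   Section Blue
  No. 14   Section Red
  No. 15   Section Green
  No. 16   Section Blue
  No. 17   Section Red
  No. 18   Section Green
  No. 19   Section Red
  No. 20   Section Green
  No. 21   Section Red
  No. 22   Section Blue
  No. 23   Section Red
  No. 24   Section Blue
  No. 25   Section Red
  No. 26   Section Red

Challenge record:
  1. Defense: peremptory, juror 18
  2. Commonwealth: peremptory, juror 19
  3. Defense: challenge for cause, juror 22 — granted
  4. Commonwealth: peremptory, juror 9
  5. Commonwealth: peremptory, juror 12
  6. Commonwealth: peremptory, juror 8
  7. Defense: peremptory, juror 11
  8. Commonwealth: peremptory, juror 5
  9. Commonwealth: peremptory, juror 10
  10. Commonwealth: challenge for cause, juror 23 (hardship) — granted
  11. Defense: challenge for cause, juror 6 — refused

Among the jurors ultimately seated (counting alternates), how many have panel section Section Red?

Removed: #5, #8, #9, #10, #11, #12, #18, #19, #22, #23.
Seated (11 incl. alternates): #1, #2, #3, #4, #6, #7, #13, #14, #15, #16, #17.
Of those, in Section Red: #1, #3, #7, #14, #17 → 5.

5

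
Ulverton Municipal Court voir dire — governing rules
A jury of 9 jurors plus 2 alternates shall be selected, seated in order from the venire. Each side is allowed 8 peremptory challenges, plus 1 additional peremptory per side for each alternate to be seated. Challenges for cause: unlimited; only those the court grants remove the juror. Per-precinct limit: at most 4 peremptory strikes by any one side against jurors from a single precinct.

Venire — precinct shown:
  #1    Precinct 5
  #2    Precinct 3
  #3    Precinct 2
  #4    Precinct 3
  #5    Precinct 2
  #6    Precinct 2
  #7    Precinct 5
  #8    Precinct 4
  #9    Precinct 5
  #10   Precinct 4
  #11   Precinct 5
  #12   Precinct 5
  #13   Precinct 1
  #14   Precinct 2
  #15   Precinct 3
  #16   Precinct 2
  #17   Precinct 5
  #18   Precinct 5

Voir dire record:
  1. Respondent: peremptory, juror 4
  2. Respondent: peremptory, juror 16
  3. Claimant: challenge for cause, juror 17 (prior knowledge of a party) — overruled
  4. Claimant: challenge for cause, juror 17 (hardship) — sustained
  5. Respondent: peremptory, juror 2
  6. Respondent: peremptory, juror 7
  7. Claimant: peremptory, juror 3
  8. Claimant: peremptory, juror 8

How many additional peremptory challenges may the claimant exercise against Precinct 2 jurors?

3

Claimant peremptories so far: #3, #8 — 2 of 10 used, 8 left overall.
Against Precinct 2: #3 — 1 used; per-precinct cap 4 leaves 3.
Binding limit: min(8, 3) = 3.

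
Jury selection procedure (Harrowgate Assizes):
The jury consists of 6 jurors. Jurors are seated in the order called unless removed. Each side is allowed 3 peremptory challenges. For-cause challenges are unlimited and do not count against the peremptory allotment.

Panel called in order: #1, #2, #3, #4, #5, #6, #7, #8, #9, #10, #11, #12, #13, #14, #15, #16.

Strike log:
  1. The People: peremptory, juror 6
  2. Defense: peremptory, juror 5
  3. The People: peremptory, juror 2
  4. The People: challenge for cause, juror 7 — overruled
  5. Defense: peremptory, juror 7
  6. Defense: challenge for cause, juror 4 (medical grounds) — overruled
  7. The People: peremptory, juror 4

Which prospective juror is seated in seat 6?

Removed: #2, #4, #5, #6, #7.
Seating in order: seats 1–6 → #1, #3, #8, #9, #10, #11.
So seat 6 is #11.

11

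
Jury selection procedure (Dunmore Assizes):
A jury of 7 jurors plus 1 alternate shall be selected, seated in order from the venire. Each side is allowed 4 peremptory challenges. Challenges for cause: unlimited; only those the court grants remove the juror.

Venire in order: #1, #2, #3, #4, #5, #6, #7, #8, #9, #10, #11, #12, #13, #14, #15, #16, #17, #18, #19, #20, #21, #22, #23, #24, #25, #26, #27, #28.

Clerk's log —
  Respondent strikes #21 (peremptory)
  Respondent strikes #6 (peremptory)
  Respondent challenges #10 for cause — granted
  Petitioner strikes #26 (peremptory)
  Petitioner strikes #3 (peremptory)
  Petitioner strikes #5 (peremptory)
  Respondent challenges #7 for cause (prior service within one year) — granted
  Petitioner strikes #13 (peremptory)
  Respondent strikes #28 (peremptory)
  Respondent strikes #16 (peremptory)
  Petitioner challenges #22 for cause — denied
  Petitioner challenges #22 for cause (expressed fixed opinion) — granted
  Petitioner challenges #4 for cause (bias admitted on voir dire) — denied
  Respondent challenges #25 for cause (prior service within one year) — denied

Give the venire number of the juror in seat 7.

12

Removed: #3, #5, #6, #7, #10, #13, #16, #21, #22, #26, #28. (#4, #25 stay — for-cause denied.)
Seating in order: seats 1–7 → #1, #2, #4, #8, #9, #11, #12; alternates → #14.
So seat 7 is #12.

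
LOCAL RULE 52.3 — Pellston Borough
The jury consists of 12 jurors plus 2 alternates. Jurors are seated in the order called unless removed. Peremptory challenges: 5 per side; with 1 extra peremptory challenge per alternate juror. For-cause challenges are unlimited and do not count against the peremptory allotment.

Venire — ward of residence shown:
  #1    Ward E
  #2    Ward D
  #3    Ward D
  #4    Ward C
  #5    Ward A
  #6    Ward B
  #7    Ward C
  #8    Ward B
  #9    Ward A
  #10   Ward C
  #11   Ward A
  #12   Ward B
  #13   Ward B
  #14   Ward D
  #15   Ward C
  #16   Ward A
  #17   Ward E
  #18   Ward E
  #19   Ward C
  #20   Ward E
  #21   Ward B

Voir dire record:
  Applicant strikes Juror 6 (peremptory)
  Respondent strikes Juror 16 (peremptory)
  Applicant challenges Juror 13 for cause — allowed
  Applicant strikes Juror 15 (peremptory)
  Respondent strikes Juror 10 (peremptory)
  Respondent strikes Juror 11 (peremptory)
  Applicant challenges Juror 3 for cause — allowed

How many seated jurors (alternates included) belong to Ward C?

Removed: #3, #6, #10, #11, #13, #15, #16.
Seated (14 incl. alternates): #1, #2, #4, #5, #7, #8, #9, #12, #14, #17, #18, #19, #20, #21.
Of those, in Ward C: #4, #7, #19 → 3.

3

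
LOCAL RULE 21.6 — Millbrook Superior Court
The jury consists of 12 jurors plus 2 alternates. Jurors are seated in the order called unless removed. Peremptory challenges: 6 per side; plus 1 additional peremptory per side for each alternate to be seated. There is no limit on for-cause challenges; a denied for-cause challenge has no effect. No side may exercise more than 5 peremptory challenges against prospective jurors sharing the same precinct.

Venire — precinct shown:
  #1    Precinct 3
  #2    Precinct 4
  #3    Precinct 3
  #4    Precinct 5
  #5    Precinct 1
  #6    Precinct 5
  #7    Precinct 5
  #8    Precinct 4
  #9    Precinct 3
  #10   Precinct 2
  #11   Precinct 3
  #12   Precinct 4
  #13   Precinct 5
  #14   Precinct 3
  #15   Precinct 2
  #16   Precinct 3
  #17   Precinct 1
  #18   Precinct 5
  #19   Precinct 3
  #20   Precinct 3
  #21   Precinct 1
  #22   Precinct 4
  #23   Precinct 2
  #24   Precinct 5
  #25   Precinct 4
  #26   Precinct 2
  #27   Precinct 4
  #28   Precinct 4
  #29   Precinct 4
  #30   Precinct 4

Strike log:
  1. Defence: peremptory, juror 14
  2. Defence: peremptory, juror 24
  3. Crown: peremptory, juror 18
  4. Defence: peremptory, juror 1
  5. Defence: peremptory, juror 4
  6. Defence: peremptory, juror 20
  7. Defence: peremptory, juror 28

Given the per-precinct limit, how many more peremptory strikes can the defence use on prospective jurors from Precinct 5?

Defence peremptories so far: #14, #24, #1, #4, #20, #28 — 6 of 8 used, 2 left overall.
Against Precinct 5: #24, #4 — 2 used; per-precinct cap 5 leaves 3.
Binding limit: min(2, 3) = 2.

2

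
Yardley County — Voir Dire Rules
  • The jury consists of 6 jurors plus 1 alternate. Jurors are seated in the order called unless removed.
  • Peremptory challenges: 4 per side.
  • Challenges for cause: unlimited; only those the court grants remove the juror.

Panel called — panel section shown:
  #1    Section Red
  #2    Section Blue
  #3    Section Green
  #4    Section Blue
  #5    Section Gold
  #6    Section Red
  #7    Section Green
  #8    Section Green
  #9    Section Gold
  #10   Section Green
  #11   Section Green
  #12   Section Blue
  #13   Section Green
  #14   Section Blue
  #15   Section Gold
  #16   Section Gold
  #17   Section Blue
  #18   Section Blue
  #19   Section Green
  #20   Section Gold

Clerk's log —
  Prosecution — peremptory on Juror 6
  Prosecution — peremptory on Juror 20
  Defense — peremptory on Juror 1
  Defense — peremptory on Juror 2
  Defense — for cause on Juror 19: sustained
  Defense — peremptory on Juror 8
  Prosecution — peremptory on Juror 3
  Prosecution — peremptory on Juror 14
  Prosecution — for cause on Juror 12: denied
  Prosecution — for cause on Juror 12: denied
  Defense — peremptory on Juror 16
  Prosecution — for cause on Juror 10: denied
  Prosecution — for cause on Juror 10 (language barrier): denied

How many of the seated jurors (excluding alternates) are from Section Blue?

1

Removed: #1, #2, #3, #6, #8, #14, #16, #19, #20.
Seated jurors 1–6: #4, #5, #7, #9, #10, #11 (alternates #12 not counted).
Of those, in Section Blue: #4 → 1.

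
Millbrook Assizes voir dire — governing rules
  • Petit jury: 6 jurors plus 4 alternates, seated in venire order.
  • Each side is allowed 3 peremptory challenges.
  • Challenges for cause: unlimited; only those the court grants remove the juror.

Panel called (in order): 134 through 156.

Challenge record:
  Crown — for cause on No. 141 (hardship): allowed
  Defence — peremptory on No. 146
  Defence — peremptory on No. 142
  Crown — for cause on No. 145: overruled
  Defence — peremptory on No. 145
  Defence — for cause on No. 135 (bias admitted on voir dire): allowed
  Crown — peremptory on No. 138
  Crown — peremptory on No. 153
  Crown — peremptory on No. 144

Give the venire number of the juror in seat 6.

143

Removed: #135, #138, #141, #142, #144, #145, #146, #153.
Seating in order: seats 1–6 → #134, #136, #137, #139, #140, #143; alternates → #147, #148, #149, #150.
So seat 6 is #143.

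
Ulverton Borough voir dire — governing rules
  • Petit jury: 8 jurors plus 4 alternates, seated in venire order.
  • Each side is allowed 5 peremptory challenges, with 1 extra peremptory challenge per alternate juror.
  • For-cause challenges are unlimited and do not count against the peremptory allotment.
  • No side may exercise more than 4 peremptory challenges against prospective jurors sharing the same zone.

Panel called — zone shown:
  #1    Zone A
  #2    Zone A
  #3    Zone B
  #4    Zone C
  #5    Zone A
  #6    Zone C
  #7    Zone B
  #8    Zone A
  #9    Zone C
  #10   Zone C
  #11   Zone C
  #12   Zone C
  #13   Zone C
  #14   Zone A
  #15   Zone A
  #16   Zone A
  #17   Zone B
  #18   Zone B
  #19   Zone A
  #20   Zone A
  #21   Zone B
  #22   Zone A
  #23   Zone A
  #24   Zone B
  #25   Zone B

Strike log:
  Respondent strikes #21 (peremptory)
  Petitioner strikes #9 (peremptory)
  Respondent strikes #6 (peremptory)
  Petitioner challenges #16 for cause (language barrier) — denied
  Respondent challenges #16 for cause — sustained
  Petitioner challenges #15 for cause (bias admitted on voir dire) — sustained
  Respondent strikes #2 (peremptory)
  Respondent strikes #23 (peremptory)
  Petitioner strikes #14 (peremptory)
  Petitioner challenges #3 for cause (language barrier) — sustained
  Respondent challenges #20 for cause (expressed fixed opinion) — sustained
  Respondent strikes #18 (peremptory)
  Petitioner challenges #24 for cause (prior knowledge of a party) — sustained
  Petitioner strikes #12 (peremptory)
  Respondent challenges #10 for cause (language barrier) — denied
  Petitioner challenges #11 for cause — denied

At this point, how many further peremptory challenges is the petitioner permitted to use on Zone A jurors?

Petitioner peremptories so far: #9, #14, #12 — 3 of 9 used, 6 left overall.
Against Zone A: #14 — 1 used; per-zone cap 4 leaves 3.
Binding limit: min(6, 3) = 3.

3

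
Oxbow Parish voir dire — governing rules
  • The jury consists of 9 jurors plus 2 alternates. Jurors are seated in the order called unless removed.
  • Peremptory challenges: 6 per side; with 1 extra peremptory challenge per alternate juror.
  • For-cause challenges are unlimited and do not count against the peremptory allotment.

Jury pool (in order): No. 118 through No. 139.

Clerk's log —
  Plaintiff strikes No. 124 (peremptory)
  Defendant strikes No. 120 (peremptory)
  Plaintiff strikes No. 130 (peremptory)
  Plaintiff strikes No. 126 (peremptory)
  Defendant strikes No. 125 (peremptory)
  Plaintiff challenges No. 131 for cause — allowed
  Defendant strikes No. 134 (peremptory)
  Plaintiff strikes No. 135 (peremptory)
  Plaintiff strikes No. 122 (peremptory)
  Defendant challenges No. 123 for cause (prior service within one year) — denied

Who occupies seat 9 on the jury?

133

Removed: #120, #122, #124, #125, #126, #130, #131, #134, #135. (#123 stays — for-cause denied.)
Seating in order: seats 1–9 → #118, #119, #121, #123, #127, #128, #129, #132, #133; alternates → #136, #137.
So seat 9 is #133.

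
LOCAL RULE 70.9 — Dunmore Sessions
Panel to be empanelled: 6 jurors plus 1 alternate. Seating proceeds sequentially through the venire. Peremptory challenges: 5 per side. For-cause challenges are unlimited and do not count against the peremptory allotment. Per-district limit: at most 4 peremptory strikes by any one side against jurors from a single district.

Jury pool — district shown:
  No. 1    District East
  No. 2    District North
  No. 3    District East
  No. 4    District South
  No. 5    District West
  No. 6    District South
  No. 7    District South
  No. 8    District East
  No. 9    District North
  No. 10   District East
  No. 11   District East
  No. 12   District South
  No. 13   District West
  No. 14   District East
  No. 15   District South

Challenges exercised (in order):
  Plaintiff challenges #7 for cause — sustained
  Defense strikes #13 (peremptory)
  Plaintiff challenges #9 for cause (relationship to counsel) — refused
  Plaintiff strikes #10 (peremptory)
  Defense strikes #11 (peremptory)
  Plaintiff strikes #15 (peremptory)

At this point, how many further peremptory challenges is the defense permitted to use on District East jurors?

3

Defense peremptories so far: #13, #11 — 2 of 5 used, 3 left overall.
Against District East: #11 — 1 used; per-district cap 4 leaves 3.
Binding limit: min(3, 3) = 3.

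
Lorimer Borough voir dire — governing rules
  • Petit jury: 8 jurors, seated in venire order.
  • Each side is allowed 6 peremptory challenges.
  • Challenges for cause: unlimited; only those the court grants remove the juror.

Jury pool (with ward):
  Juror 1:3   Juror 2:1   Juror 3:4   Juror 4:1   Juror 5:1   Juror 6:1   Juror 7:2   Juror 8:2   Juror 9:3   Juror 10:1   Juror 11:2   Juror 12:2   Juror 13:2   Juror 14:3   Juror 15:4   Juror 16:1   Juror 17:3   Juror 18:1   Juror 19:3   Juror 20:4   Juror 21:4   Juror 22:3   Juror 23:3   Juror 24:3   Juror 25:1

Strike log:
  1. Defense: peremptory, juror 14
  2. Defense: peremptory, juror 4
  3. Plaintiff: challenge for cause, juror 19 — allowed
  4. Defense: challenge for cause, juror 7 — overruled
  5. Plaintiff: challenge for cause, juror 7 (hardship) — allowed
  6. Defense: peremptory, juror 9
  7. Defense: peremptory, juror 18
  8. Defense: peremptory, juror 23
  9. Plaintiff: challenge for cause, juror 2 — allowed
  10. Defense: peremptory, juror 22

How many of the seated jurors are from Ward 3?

Removed: #2, #4, #7, #9, #14, #18, #19, #22, #23.
Seated jurors 1–8: #1, #3, #5, #6, #8, #10, #11, #12.
Of those, in Ward 3: #1 → 1.

1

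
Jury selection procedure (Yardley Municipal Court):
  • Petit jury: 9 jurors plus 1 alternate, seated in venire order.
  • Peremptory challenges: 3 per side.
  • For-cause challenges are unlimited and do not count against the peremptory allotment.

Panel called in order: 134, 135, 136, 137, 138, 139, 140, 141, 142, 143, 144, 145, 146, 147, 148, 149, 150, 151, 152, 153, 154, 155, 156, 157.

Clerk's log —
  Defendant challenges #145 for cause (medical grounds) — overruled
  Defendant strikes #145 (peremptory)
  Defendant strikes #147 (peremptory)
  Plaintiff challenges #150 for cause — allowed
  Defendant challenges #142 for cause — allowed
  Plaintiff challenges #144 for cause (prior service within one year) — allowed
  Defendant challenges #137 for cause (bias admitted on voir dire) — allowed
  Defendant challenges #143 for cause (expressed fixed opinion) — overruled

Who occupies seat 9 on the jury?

146

Removed: #137, #142, #144, #145, #147, #150. (#143 stays — for-cause denied.)
Seating in order: seats 1–9 → #134, #135, #136, #138, #139, #140, #141, #143, #146; alternates → #148.
So seat 9 is #146.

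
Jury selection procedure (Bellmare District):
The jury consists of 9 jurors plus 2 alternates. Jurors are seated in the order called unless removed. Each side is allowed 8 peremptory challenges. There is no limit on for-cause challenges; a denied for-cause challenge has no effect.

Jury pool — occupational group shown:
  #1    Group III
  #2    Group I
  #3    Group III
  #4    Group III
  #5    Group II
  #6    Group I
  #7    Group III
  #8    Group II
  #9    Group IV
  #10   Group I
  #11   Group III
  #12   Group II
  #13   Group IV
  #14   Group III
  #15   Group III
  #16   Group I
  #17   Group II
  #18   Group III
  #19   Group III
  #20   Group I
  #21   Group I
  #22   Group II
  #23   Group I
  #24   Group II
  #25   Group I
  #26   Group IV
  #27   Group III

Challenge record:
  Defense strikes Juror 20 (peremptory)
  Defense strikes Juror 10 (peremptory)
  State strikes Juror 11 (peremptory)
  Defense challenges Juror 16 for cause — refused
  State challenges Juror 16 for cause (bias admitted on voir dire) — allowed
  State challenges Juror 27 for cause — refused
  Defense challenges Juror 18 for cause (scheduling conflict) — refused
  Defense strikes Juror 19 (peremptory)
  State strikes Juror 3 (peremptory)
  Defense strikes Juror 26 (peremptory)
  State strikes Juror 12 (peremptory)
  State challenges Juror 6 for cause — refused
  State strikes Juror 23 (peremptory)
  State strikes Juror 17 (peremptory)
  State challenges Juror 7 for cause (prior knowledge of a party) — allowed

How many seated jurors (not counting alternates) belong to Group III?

Removed: #3, #7, #10, #11, #12, #16, #17, #19, #20, #23, #26.
Seated jurors 1–9: #1, #2, #4, #5, #6, #8, #9, #13, #14 (alternates #15, #18 not counted).
Of those, in Group III: #1, #4, #14 → 3.

3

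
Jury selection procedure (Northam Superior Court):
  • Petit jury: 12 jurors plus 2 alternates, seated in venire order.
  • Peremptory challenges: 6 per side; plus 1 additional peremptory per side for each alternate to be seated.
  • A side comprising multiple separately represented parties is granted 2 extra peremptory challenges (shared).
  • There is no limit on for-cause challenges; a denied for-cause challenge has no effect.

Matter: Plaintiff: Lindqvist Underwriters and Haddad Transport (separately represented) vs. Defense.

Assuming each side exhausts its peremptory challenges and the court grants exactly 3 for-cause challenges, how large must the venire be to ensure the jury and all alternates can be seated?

Seats to fill: 12 + 2 alternates = 14.
Peremptories — Plaintiff: 6 + 1×2 + 2 = 10; Defense: 6 + 1×2 = 8; total 18.
For-cause removals: 3.
Minimum venire: 14 + 18 + 3 = 35.

35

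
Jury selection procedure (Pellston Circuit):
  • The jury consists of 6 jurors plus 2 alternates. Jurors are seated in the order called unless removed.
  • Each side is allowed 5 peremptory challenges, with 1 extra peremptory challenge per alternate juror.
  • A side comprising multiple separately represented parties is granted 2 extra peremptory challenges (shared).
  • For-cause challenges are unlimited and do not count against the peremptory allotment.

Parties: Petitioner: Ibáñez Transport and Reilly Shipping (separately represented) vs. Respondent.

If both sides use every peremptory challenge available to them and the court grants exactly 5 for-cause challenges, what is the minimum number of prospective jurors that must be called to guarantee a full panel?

Seats to fill: 6 + 2 alternates = 8.
Peremptories — Petitioner: 5 + 1×2 + 2 = 9; Respondent: 5 + 1×2 = 7; total 16.
For-cause removals: 5.
Minimum venire: 8 + 16 + 5 = 29.

29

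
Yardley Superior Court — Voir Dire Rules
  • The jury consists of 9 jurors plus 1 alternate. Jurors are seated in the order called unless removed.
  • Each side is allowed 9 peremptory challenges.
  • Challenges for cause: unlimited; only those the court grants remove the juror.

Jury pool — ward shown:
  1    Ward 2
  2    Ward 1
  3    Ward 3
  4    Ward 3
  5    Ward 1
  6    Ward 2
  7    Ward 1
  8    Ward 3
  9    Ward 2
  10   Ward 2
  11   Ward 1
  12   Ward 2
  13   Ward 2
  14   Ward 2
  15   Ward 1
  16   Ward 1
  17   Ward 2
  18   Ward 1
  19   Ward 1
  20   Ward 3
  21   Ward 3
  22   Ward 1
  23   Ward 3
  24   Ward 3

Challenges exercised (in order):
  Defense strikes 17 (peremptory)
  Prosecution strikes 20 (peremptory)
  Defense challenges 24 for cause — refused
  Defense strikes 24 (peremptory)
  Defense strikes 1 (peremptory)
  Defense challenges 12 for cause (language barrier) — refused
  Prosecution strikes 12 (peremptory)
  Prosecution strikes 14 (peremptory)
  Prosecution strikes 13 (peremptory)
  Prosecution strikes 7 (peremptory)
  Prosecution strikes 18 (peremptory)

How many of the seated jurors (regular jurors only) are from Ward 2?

Removed: #1, #7, #12, #13, #14, #17, #18, #20, #24.
Seated jurors 1–9: #2, #3, #4, #5, #6, #8, #9, #10, #11 (alternates #15 not counted).
Of those, in Ward 2: #6, #9, #10 → 3.

3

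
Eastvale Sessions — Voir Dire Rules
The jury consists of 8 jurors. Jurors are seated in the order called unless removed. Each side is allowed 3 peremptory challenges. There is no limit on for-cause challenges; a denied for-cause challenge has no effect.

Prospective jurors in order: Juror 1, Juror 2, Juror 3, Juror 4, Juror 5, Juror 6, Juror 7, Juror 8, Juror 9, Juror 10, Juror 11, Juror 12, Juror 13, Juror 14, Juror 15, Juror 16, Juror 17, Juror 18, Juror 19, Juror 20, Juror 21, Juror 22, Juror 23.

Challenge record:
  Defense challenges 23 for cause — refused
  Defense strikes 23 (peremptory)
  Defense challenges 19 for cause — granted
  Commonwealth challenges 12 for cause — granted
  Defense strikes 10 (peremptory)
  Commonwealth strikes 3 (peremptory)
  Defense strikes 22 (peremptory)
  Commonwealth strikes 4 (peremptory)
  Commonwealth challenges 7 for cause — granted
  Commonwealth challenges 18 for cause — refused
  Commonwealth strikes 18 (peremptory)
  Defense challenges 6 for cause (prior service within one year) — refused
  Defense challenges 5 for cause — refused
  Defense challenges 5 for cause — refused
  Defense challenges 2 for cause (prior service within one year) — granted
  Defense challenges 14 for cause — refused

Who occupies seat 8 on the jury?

14

Removed: #2, #3, #4, #7, #10, #12, #18, #19, #22, #23. (#5, #6, #14 stay — for-cause denied.)
Filling seats in venire order through position 8: #1, #5, #6, #8, #9, #11, #13, #14.
So seat 8 is #14.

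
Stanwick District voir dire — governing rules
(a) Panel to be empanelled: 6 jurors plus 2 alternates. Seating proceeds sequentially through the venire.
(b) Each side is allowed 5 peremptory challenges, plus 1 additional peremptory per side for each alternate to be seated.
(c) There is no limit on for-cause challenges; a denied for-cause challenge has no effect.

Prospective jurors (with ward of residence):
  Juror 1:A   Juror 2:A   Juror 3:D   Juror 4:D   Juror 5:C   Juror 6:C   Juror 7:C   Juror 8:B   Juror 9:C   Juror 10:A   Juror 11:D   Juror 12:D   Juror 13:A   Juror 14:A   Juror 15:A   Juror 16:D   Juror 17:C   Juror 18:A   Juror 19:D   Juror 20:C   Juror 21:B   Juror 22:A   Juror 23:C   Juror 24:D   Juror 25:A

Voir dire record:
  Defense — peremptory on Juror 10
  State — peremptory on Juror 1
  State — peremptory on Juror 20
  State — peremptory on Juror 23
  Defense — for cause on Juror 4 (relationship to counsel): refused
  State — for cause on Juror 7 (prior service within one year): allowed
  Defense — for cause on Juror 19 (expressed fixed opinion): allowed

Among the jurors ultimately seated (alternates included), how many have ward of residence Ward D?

3

Removed: #1, #7, #10, #19, #20, #23.
Seated (8 incl. alternates): #2, #3, #4, #5, #6, #8, #9, #11.
Of those, in Ward D: #3, #4, #11 → 3.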